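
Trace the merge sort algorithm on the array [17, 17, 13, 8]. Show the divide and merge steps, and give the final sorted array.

Merge sort trace:

Split: [17, 17, 13, 8] -> [17, 17] and [13, 8]
  Split: [17, 17] -> [17] and [17]
  Merge: [17] + [17] -> [17, 17]
  Split: [13, 8] -> [13] and [8]
  Merge: [13] + [8] -> [8, 13]
Merge: [17, 17] + [8, 13] -> [8, 13, 17, 17]

Final sorted array: [8, 13, 17, 17]

The merge sort proceeds by recursively splitting the array and merging sorted halves.
After all merges, the sorted array is [8, 13, 17, 17].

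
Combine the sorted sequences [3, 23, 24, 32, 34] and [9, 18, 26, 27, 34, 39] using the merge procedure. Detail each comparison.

Merging process:

Compare 3 vs 9: take 3 from left. Merged: [3]
Compare 23 vs 9: take 9 from right. Merged: [3, 9]
Compare 23 vs 18: take 18 from right. Merged: [3, 9, 18]
Compare 23 vs 26: take 23 from left. Merged: [3, 9, 18, 23]
Compare 24 vs 26: take 24 from left. Merged: [3, 9, 18, 23, 24]
Compare 32 vs 26: take 26 from right. Merged: [3, 9, 18, 23, 24, 26]
Compare 32 vs 27: take 27 from right. Merged: [3, 9, 18, 23, 24, 26, 27]
Compare 32 vs 34: take 32 from left. Merged: [3, 9, 18, 23, 24, 26, 27, 32]
Compare 34 vs 34: take 34 from left. Merged: [3, 9, 18, 23, 24, 26, 27, 32, 34]
Append remaining from right: [34, 39]. Merged: [3, 9, 18, 23, 24, 26, 27, 32, 34, 34, 39]

Final merged array: [3, 9, 18, 23, 24, 26, 27, 32, 34, 34, 39]
Total comparisons: 9

The merged array is [3, 9, 18, 23, 24, 26, 27, 32, 34, 34, 39], requiring 9 comparisons. The merge step runs in O(n) time where n is the total number of elements.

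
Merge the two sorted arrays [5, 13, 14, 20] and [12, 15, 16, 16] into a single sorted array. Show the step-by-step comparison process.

Merging process:

Compare 5 vs 12: take 5 from left. Merged: [5]
Compare 13 vs 12: take 12 from right. Merged: [5, 12]
Compare 13 vs 15: take 13 from left. Merged: [5, 12, 13]
Compare 14 vs 15: take 14 from left. Merged: [5, 12, 13, 14]
Compare 20 vs 15: take 15 from right. Merged: [5, 12, 13, 14, 15]
Compare 20 vs 16: take 16 from right. Merged: [5, 12, 13, 14, 15, 16]
Compare 20 vs 16: take 16 from right. Merged: [5, 12, 13, 14, 15, 16, 16]
Append remaining from left: [20]. Merged: [5, 12, 13, 14, 15, 16, 16, 20]

Final merged array: [5, 12, 13, 14, 15, 16, 16, 20]
Total comparisons: 7

The merged array is [5, 12, 13, 14, 15, 16, 16, 20], requiring 7 comparisons. The merge step runs in O(n) time where n is the total number of elements.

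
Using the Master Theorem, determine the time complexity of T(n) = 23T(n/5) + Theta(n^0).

Master Theorem for T(n) = 23T(n/5) + O(n^0):

a = 23, b = 5, c = 0
log_b(a) = log_5(23) = 1.9482

Case 1: c = 0 < log_5(23) = 1.9482
T(n) = O(n^(log_5 23))

For T(n) = 23T(n/5) + O(n^0): log_5(23) = 1.9482. This is Case 1 of the Master Theorem (c < log_b(a), work dominated by leaves), giving O(n^(log_5 23)).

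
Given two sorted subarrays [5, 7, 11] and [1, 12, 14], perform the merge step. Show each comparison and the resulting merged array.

Merging process:

Compare 5 vs 1: take 1 from right. Merged: [1]
Compare 5 vs 12: take 5 from left. Merged: [1, 5]
Compare 7 vs 12: take 7 from left. Merged: [1, 5, 7]
Compare 11 vs 12: take 11 from left. Merged: [1, 5, 7, 11]
Append remaining from right: [12, 14]. Merged: [1, 5, 7, 11, 12, 14]

Final merged array: [1, 5, 7, 11, 12, 14]
Total comparisons: 4

The merged array is [1, 5, 7, 11, 12, 14], requiring 4 comparisons. The merge step runs in O(n) time where n is the total number of elements.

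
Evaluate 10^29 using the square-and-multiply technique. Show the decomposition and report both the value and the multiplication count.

Computing 10^29 by squaring (build up from 10^1; each line after the first costs one multiplication):

10^1 = 10
10^2 = (10^1)^2 = 10^2 = 100
10^3 = 10 * 10^2 = 10 * 100 = 1000
10^6 = (10^3)^2 = 1000^2 = 1000000
10^7 = 10 * 10^6 = 10 * 1000000 = 10000000
10^14 = (10^7)^2 = 10000000^2 = 100000000000000
10^28 = (10^14)^2 = 100000000000000^2 = 10000000000000000000000000000
10^29 = 10 * 10^28 = 10 * 10000000000000000000000000000 = 100000000000000000000000000000

Result: 100000000000000000000000000000
Multiplications needed: 7 (7 lines after 10^1)

10^29 = 100000000000000000000000000000. Using exponentiation by squaring, this requires 7 multiplications. The key idea: if the exponent is even, square the half-power; if odd, multiply by the base once.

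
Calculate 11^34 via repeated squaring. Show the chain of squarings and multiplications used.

Computing 11^34 by squaring (build up from 11^1; each line after the first costs one multiplication):

11^1 = 11
11^2 = (11^1)^2 = 11^2 = 121
11^4 = (11^2)^2 = 121^2 = 14641
11^8 = (11^4)^2 = 14641^2 = 214358881
11^16 = (11^8)^2 = 214358881^2 = 45949729863572161
11^17 = 11 * 11^16 = 11 * 45949729863572161 = 505447028499293771
11^34 = (11^17)^2 = 505447028499293771^2 = 255476698618765889551019445759400441

Result: 255476698618765889551019445759400441
Multiplications needed: 6 (6 lines after 11^1)

11^34 = 255476698618765889551019445759400441. Using exponentiation by squaring, this requires 6 multiplications. The key idea: if the exponent is even, square the half-power; if odd, multiply by the base once.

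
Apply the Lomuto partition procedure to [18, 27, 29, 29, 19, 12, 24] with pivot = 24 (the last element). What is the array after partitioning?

Lomuto partition with pivot = 24:

Initial array: [18, 27, 29, 29, 19, 12, 24]

arr[0]=18 <= 24: swap with position 0, array becomes [18, 27, 29, 29, 19, 12, 24]
arr[1]=27 > 24: no swap
arr[2]=29 > 24: no swap
arr[3]=29 > 24: no swap
arr[4]=19 <= 24: swap with position 1, array becomes [18, 19, 29, 29, 27, 12, 24]
arr[5]=12 <= 24: swap with position 2, array becomes [18, 19, 12, 29, 27, 29, 24]

Place pivot at position 3: [18, 19, 12, 24, 27, 29, 29]
Pivot position: 3

After partitioning with pivot 24, the array becomes [18, 19, 12, 24, 27, 29, 29]. The pivot is placed at index 3. All elements to the left of the pivot are <= 24, and all elements to the right are > 24.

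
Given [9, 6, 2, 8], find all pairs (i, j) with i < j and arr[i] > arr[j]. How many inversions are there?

Finding inversions in [9, 6, 2, 8]:

(0, 1): arr[0]=9 > arr[1]=6
(0, 2): arr[0]=9 > arr[2]=2
(0, 3): arr[0]=9 > arr[3]=8
(1, 2): arr[1]=6 > arr[2]=2

Total inversions: 4

The array has 4 inversion(s): (0,1), (0,2), (0,3), (1,2). Each pair (i,j) satisfies i < j and arr[i] > arr[j].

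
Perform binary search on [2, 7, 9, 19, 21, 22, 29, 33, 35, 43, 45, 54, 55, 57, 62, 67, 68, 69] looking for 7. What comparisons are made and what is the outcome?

Binary search for 7 in [2, 7, 9, 19, 21, 22, 29, 33, 35, 43, 45, 54, 55, 57, 62, 67, 68, 69]:

lo=0, hi=17, mid=8, arr[mid]=35 -> 35 > 7, search left half
lo=0, hi=7, mid=3, arr[mid]=19 -> 19 > 7, search left half
lo=0, hi=2, mid=1, arr[mid]=7 -> Found target at index 1!

Binary search finds 7 at index 1 after 3 comparisons. The search repeatedly halves the search space by comparing with the middle element.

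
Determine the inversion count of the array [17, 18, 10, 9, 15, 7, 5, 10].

Finding inversions in [17, 18, 10, 9, 15, 7, 5, 10]:

(0, 2): arr[0]=17 > arr[2]=10
(0, 3): arr[0]=17 > arr[3]=9
(0, 4): arr[0]=17 > arr[4]=15
(0, 5): arr[0]=17 > arr[5]=7
(0, 6): arr[0]=17 > arr[6]=5
(0, 7): arr[0]=17 > arr[7]=10
(1, 2): arr[1]=18 > arr[2]=10
(1, 3): arr[1]=18 > arr[3]=9
(1, 4): arr[1]=18 > arr[4]=15
(1, 5): arr[1]=18 > arr[5]=7
(1, 6): arr[1]=18 > arr[6]=5
(1, 7): arr[1]=18 > arr[7]=10
(2, 3): arr[2]=10 > arr[3]=9
(2, 5): arr[2]=10 > arr[5]=7
(2, 6): arr[2]=10 > arr[6]=5
(3, 5): arr[3]=9 > arr[5]=7
(3, 6): arr[3]=9 > arr[6]=5
(4, 5): arr[4]=15 > arr[5]=7
(4, 6): arr[4]=15 > arr[6]=5
(4, 7): arr[4]=15 > arr[7]=10
(5, 6): arr[5]=7 > arr[6]=5

Total inversions: 21

The array has 21 inversion(s): (0,2), (0,3), (0,4), (0,5), (0,6), (0,7), (1,2), (1,3), (1,4), (1,5), (1,6), (1,7), (2,3), (2,5), (2,6), (3,5), (3,6), (4,5), (4,6), (4,7), (5,6). Each pair (i,j) satisfies i < j and arr[i] > arr[j].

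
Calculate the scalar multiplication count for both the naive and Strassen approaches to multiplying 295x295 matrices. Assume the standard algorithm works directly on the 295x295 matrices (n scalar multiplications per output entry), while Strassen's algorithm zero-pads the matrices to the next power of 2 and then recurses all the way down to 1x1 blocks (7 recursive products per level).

Matrix multiplication for 295x295 matrices:

Strassen's algorithm requires power-of-2 dimensions. Pad 295x295 to 512x512 (next power of 2).

Standard algorithm: 295^3 = 25672375 multiplications
Strassen's algorithm: 7^(log2(512)) = 7^9 = 40353607 multiplications
Difference: 25672375 - 40353607 = -14681232 (Strassen uses MORE here due to padding overhead — for small or just-over-power-of-2 n, padding can outweigh the per-level savings)

Standard: 25672375 multiplications (295^3). Strassen: 40353607 multiplications (7^9, after padding to 512x512). Strassen reduces 8 recursive multiplications to 7 at each level.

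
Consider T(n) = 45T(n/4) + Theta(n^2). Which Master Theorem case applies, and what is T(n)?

Master Theorem for T(n) = 45T(n/4) + O(n^2):

a = 45, b = 4, c = 2
log_b(a) = log_4(45) = 2.7459

Case 1: c = 2 < log_4(45) = 2.7459
T(n) = O(n^(log_4 45))

For T(n) = 45T(n/4) + O(n^2): log_4(45) = 2.7459. This is Case 1 of the Master Theorem (c < log_b(a), work dominated by leaves), giving O(n^(log_4 45)).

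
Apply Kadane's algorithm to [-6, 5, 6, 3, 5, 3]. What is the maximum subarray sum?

Using Kadane's algorithm on [-6, 5, 6, 3, 5, 3]:

Scanning through the array:
Position 1 (value 5): max_ending_here = 5, max_so_far = 5
Position 2 (value 6): max_ending_here = 11, max_so_far = 11
Position 3 (value 3): max_ending_here = 14, max_so_far = 14
Position 4 (value 5): max_ending_here = 19, max_so_far = 19
Position 5 (value 3): max_ending_here = 22, max_so_far = 22

Maximum subarray: [5, 6, 3, 5, 3]
Maximum sum: 22

The maximum subarray is [5, 6, 3, 5, 3] with sum 22. This subarray runs from index 1 to index 5.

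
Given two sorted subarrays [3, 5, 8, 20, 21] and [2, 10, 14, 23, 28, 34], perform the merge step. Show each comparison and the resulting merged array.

Merging process:

Compare 3 vs 2: take 2 from right. Merged: [2]
Compare 3 vs 10: take 3 from left. Merged: [2, 3]
Compare 5 vs 10: take 5 from left. Merged: [2, 3, 5]
Compare 8 vs 10: take 8 from left. Merged: [2, 3, 5, 8]
Compare 20 vs 10: take 10 from right. Merged: [2, 3, 5, 8, 10]
Compare 20 vs 14: take 14 from right. Merged: [2, 3, 5, 8, 10, 14]
Compare 20 vs 23: take 20 from left. Merged: [2, 3, 5, 8, 10, 14, 20]
Compare 21 vs 23: take 21 from left. Merged: [2, 3, 5, 8, 10, 14, 20, 21]
Append remaining from right: [23, 28, 34]. Merged: [2, 3, 5, 8, 10, 14, 20, 21, 23, 28, 34]

Final merged array: [2, 3, 5, 8, 10, 14, 20, 21, 23, 28, 34]
Total comparisons: 8

The merged array is [2, 3, 5, 8, 10, 14, 20, 21, 23, 28, 34], requiring 8 comparisons. The merge step runs in O(n) time where n is the total number of elements.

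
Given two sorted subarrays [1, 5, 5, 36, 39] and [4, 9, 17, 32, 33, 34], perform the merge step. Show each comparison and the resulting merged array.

Merging process:

Compare 1 vs 4: take 1 from left. Merged: [1]
Compare 5 vs 4: take 4 from right. Merged: [1, 4]
Compare 5 vs 9: take 5 from left. Merged: [1, 4, 5]
Compare 5 vs 9: take 5 from left. Merged: [1, 4, 5, 5]
Compare 36 vs 9: take 9 from right. Merged: [1, 4, 5, 5, 9]
Compare 36 vs 17: take 17 from right. Merged: [1, 4, 5, 5, 9, 17]
Compare 36 vs 32: take 32 from right. Merged: [1, 4, 5, 5, 9, 17, 32]
Compare 36 vs 33: take 33 from right. Merged: [1, 4, 5, 5, 9, 17, 32, 33]
Compare 36 vs 34: take 34 from right. Merged: [1, 4, 5, 5, 9, 17, 32, 33, 34]
Append remaining from left: [36, 39]. Merged: [1, 4, 5, 5, 9, 17, 32, 33, 34, 36, 39]

Final merged array: [1, 4, 5, 5, 9, 17, 32, 33, 34, 36, 39]
Total comparisons: 9

The merged array is [1, 4, 5, 5, 9, 17, 32, 33, 34, 36, 39], requiring 9 comparisons. The merge step runs in O(n) time where n is the total number of elements.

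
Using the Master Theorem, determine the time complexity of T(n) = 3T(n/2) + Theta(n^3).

Master Theorem for T(n) = 3T(n/2) + O(n^3):

a = 3, b = 2, c = 3
log_b(a) = log_2(3) = 1.5850

Case 3: c = 3 > log_2(3) = 1.5850
T(n) = O(n^3) = O(n^3)

For T(n) = 3T(n/2) + O(n^3): log_2(3) = 1.5850. This is Case 3 of the Master Theorem (c > log_b(a), work dominated by root), giving O(n^3).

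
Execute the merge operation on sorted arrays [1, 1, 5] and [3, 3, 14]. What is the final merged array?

Merging process:

Compare 1 vs 3: take 1 from left. Merged: [1]
Compare 1 vs 3: take 1 from left. Merged: [1, 1]
Compare 5 vs 3: take 3 from right. Merged: [1, 1, 3]
Compare 5 vs 3: take 3 from right. Merged: [1, 1, 3, 3]
Compare 5 vs 14: take 5 from left. Merged: [1, 1, 3, 3, 5]
Append remaining from right: [14]. Merged: [1, 1, 3, 3, 5, 14]

Final merged array: [1, 1, 3, 3, 5, 14]
Total comparisons: 5

The merged array is [1, 1, 3, 3, 5, 14], requiring 5 comparisons. The merge step runs in O(n) time where n is the total number of elements.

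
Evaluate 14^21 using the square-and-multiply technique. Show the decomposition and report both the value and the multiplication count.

Computing 14^21 by squaring (build up from 14^1; each line after the first costs one multiplication):

14^1 = 14
14^2 = (14^1)^2 = 14^2 = 196
14^4 = (14^2)^2 = 196^2 = 38416
14^5 = 14 * 14^4 = 14 * 38416 = 537824
14^10 = (14^5)^2 = 537824^2 = 289254654976
14^20 = (14^10)^2 = 289254654976^2 = 83668255425284801560576
14^21 = 14 * 14^20 = 14 * 83668255425284801560576 = 1171355575953987221848064

Result: 1171355575953987221848064
Multiplications needed: 6 (6 lines after 14^1)

14^21 = 1171355575953987221848064. Using exponentiation by squaring, this requires 6 multiplications. The key idea: if the exponent is even, square the half-power; if odd, multiply by the base once.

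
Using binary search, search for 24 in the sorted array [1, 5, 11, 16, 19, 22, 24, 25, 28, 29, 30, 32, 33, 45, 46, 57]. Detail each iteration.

Binary search for 24 in [1, 5, 11, 16, 19, 22, 24, 25, 28, 29, 30, 32, 33, 45, 46, 57]:

lo=0, hi=15, mid=7, arr[mid]=25 -> 25 > 24, search left half
lo=0, hi=6, mid=3, arr[mid]=16 -> 16 < 24, search right half
lo=4, hi=6, mid=5, arr[mid]=22 -> 22 < 24, search right half
lo=6, hi=6, mid=6, arr[mid]=24 -> Found target at index 6!

Binary search finds 24 at index 6 after 4 comparisons. The search repeatedly halves the search space by comparing with the middle element.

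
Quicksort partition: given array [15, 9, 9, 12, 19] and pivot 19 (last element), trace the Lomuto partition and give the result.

Lomuto partition with pivot = 19:

Initial array: [15, 9, 9, 12, 19]

arr[0]=15 <= 19: swap with position 0, array becomes [15, 9, 9, 12, 19]
arr[1]=9 <= 19: swap with position 1, array becomes [15, 9, 9, 12, 19]
arr[2]=9 <= 19: swap with position 2, array becomes [15, 9, 9, 12, 19]
arr[3]=12 <= 19: swap with position 3, array becomes [15, 9, 9, 12, 19]

Place pivot at position 4: [15, 9, 9, 12, 19]
Pivot position: 4

After partitioning with pivot 19, the array becomes [15, 9, 9, 12, 19]. The pivot is placed at index 4. All elements to the left of the pivot are <= 19, and all elements to the right are > 19.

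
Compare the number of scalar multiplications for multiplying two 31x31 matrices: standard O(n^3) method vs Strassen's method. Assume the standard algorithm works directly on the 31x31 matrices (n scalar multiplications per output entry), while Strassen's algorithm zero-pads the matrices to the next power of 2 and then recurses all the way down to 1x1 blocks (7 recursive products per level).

Matrix multiplication for 31x31 matrices:

Strassen's algorithm requires power-of-2 dimensions. Pad 31x31 to 32x32 (next power of 2).

Standard algorithm: 31^3 = 29791 multiplications
Strassen's algorithm: 7^(log2(32)) = 7^5 = 16807 multiplications
Savings: 29791 - 16807 = 12984 multiplications

Standard: 29791 multiplications (31^3). Strassen: 16807 multiplications (7^5, after padding to 32x32). Strassen reduces 8 recursive multiplications to 7 at each level.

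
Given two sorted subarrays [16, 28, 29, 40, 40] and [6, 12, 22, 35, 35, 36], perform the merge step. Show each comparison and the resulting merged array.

Merging process:

Compare 16 vs 6: take 6 from right. Merged: [6]
Compare 16 vs 12: take 12 from right. Merged: [6, 12]
Compare 16 vs 22: take 16 from left. Merged: [6, 12, 16]
Compare 28 vs 22: take 22 from right. Merged: [6, 12, 16, 22]
Compare 28 vs 35: take 28 from left. Merged: [6, 12, 16, 22, 28]
Compare 29 vs 35: take 29 from left. Merged: [6, 12, 16, 22, 28, 29]
Compare 40 vs 35: take 35 from right. Merged: [6, 12, 16, 22, 28, 29, 35]
Compare 40 vs 35: take 35 from right. Merged: [6, 12, 16, 22, 28, 29, 35, 35]
Compare 40 vs 36: take 36 from right. Merged: [6, 12, 16, 22, 28, 29, 35, 35, 36]
Append remaining from left: [40, 40]. Merged: [6, 12, 16, 22, 28, 29, 35, 35, 36, 40, 40]

Final merged array: [6, 12, 16, 22, 28, 29, 35, 35, 36, 40, 40]
Total comparisons: 9

The merged array is [6, 12, 16, 22, 28, 29, 35, 35, 36, 40, 40], requiring 9 comparisons. The merge step runs in O(n) time where n is the total number of elements.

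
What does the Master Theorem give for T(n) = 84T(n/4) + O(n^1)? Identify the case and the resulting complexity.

Master Theorem for T(n) = 84T(n/4) + O(n^1):

a = 84, b = 4, c = 1
log_b(a) = log_4(84) = 3.1962

Case 1: c = 1 < log_4(84) = 3.1962
T(n) = O(n^(log_4 84))

For T(n) = 84T(n/4) + O(n^1): log_4(84) = 3.1962. This is Case 1 of the Master Theorem (c < log_b(a), work dominated by leaves), giving O(n^(log_4 84)).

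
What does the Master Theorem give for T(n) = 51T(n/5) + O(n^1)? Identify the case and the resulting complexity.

Master Theorem for T(n) = 51T(n/5) + O(n^1):

a = 51, b = 5, c = 1
log_b(a) = log_5(51) = 2.4430

Case 1: c = 1 < log_5(51) = 2.4430
T(n) = O(n^(log_5 51))

For T(n) = 51T(n/5) + O(n^1): log_5(51) = 2.4430. This is Case 1 of the Master Theorem (c < log_b(a), work dominated by leaves), giving O(n^(log_5 51)).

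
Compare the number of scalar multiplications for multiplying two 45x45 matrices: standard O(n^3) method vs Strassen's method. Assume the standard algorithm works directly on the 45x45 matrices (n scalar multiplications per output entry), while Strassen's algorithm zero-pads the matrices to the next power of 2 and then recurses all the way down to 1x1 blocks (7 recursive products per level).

Matrix multiplication for 45x45 matrices:

Strassen's algorithm requires power-of-2 dimensions. Pad 45x45 to 64x64 (next power of 2).

Standard algorithm: 45^3 = 91125 multiplications
Strassen's algorithm: 7^(log2(64)) = 7^6 = 117649 multiplications
Difference: 91125 - 117649 = -26524 (Strassen uses MORE here due to padding overhead — for small or just-over-power-of-2 n, padding can outweigh the per-level savings)

Standard: 91125 multiplications (45^3). Strassen: 117649 multiplications (7^6, after padding to 64x64). Strassen reduces 8 recursive multiplications to 7 at each level.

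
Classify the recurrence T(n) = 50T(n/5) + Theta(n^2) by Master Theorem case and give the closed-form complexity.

Master Theorem for T(n) = 50T(n/5) + O(n^2):

a = 50, b = 5, c = 2
log_b(a) = log_5(50) = 2.4307

Case 1: c = 2 < log_5(50) = 2.4307
T(n) = O(n^(log_5 50))

For T(n) = 50T(n/5) + O(n^2): log_5(50) = 2.4307. This is Case 1 of the Master Theorem (c < log_b(a), work dominated by leaves), giving O(n^(log_5 50)).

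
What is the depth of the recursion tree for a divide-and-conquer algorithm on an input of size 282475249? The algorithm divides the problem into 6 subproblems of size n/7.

For divide and conquer with division factor 7:

Problem sizes at each level:
Level 0: 282475249
Level 1: 40353607
Level 2: 5764801
Level 3: 823543
Level 4: 117649
Level 5: 16807
Level 6: 2401
Level 7: 343
Level 8: 49
Level 9: 7
Level 10: 1

The root is level 0 and the size-1 base case is level 10 (the tree spans levels 0 through 10, i.e. 11 levels counting the root), so the depth is the number of divisions: log_7(282475249) = 10

The recursion tree depth is log_7(282475249) = 10. At each level, the problem size is divided by 7, so it takes 10 divisions to reduce to a base case of size 1. The algorithm makes 6 recursive calls at each level.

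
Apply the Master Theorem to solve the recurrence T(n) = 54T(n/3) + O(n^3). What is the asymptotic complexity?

Master Theorem for T(n) = 54T(n/3) + O(n^3):

a = 54, b = 3, c = 3
log_b(a) = log_3(54) = 3.6309

Case 1: c = 3 < log_3(54) = 3.6309
T(n) = O(n^(log_3 54))

For T(n) = 54T(n/3) + O(n^3): log_3(54) = 3.6309. This is Case 1 of the Master Theorem (c < log_b(a), work dominated by leaves), giving O(n^(log_3 54)).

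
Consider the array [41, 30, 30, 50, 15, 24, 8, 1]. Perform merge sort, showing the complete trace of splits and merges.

Merge sort trace:

Split: [41, 30, 30, 50, 15, 24, 8, 1] -> [41, 30, 30, 50] and [15, 24, 8, 1]
  Split: [41, 30, 30, 50] -> [41, 30] and [30, 50]
    Split: [41, 30] -> [41] and [30]
    Merge: [41] + [30] -> [30, 41]
    Split: [30, 50] -> [30] and [50]
    Merge: [30] + [50] -> [30, 50]
  Merge: [30, 41] + [30, 50] -> [30, 30, 41, 50]
  Split: [15, 24, 8, 1] -> [15, 24] and [8, 1]
    Split: [15, 24] -> [15] and [24]
    Merge: [15] + [24] -> [15, 24]
    Split: [8, 1] -> [8] and [1]
    Merge: [8] + [1] -> [1, 8]
  Merge: [15, 24] + [1, 8] -> [1, 8, 15, 24]
Merge: [30, 30, 41, 50] + [1, 8, 15, 24] -> [1, 8, 15, 24, 30, 30, 41, 50]

Final sorted array: [1, 8, 15, 24, 30, 30, 41, 50]

The merge sort proceeds by recursively splitting the array and merging sorted halves.
After all merges, the sorted array is [1, 8, 15, 24, 30, 30, 41, 50].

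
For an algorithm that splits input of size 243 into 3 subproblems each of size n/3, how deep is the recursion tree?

For divide and conquer with division factor 3:

Problem sizes at each level:
Level 0: 243
Level 1: 81
Level 2: 27
Level 3: 9
Level 4: 3
Level 5: 1

The root is level 0 and the size-1 base case is level 5 (the tree spans levels 0 through 5, i.e. 6 levels counting the root), so the depth is the number of divisions: log_3(243) = 5

The recursion tree depth is log_3(243) = 5. At each level, the problem size is divided by 3, so it takes 5 divisions to reduce to a base case of size 1. The algorithm makes 3 recursive calls at each level.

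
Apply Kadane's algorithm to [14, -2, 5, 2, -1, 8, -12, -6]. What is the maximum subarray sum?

Using Kadane's algorithm on [14, -2, 5, 2, -1, 8, -12, -6]:

Scanning through the array:
Position 1 (value -2): max_ending_here = 12, max_so_far = 14
Position 2 (value 5): max_ending_here = 17, max_so_far = 17
Position 3 (value 2): max_ending_here = 19, max_so_far = 19
Position 4 (value -1): max_ending_here = 18, max_so_far = 19
Position 5 (value 8): max_ending_here = 26, max_so_far = 26
Position 6 (value -12): max_ending_here = 14, max_so_far = 26
Position 7 (value -6): max_ending_here = 8, max_so_far = 26

Maximum subarray: [14, -2, 5, 2, -1, 8]
Maximum sum: 26

The maximum subarray is [14, -2, 5, 2, -1, 8] with sum 26. This subarray runs from index 0 to index 5.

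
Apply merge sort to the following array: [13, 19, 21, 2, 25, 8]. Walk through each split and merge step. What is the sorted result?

Merge sort trace:

Split: [13, 19, 21, 2, 25, 8] -> [13, 19, 21] and [2, 25, 8]
  Split: [13, 19, 21] -> [13] and [19, 21]
    Split: [19, 21] -> [19] and [21]
    Merge: [19] + [21] -> [19, 21]
  Merge: [13] + [19, 21] -> [13, 19, 21]
  Split: [2, 25, 8] -> [2] and [25, 8]
    Split: [25, 8] -> [25] and [8]
    Merge: [25] + [8] -> [8, 25]
  Merge: [2] + [8, 25] -> [2, 8, 25]
Merge: [13, 19, 21] + [2, 8, 25] -> [2, 8, 13, 19, 21, 25]

Final sorted array: [2, 8, 13, 19, 21, 25]

The merge sort proceeds by recursively splitting the array and merging sorted halves.
After all merges, the sorted array is [2, 8, 13, 19, 21, 25].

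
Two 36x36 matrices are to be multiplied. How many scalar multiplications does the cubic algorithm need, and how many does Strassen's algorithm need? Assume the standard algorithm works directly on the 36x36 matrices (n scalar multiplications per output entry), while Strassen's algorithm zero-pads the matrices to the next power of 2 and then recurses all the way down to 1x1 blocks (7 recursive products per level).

Matrix multiplication for 36x36 matrices:

Strassen's algorithm requires power-of-2 dimensions. Pad 36x36 to 64x64 (next power of 2).

Standard algorithm: 36^3 = 46656 multiplications
Strassen's algorithm: 7^(log2(64)) = 7^6 = 117649 multiplications
Difference: 46656 - 117649 = -70993 (Strassen uses MORE here due to padding overhead — for small or just-over-power-of-2 n, padding can outweigh the per-level savings)

Standard: 46656 multiplications (36^3). Strassen: 117649 multiplications (7^6, after padding to 64x64). Strassen reduces 8 recursive multiplications to 7 at each level.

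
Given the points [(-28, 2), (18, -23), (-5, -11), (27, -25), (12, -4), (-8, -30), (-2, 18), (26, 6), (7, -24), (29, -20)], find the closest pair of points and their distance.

Computing all pairwise distances among 10 points:

d((-28, 2), (18, -23)) = 52.3546
d((-28, 2), (-5, -11)) = 26.4197
d((-28, 2), (27, -25)) = 61.2699
d((-28, 2), (12, -4)) = 40.4475
d((-28, 2), (-8, -30)) = 37.7359
d((-28, 2), (-2, 18)) = 30.5287
d((-28, 2), (26, 6)) = 54.1479
d((-28, 2), (7, -24)) = 43.6005
d((-28, 2), (29, -20)) = 61.0983
d((18, -23), (-5, -11)) = 25.9422
d((18, -23), (27, -25)) = 9.2195
d((18, -23), (12, -4)) = 19.9249
d((18, -23), (-8, -30)) = 26.9258
d((18, -23), (-2, 18)) = 45.618
d((18, -23), (26, 6)) = 30.0832
d((18, -23), (7, -24)) = 11.0454
d((18, -23), (29, -20)) = 11.4018
d((-5, -11), (27, -25)) = 34.9285
d((-5, -11), (12, -4)) = 18.3848
d((-5, -11), (-8, -30)) = 19.2354
d((-5, -11), (-2, 18)) = 29.1548
d((-5, -11), (26, 6)) = 35.3553
d((-5, -11), (7, -24)) = 17.6918
d((-5, -11), (29, -20)) = 35.171
d((27, -25), (12, -4)) = 25.807
d((27, -25), (-8, -30)) = 35.3553
d((27, -25), (-2, 18)) = 51.8652
d((27, -25), (26, 6)) = 31.0161
d((27, -25), (7, -24)) = 20.025
d((27, -25), (29, -20)) = 5.3852 <-- minimum
d((12, -4), (-8, -30)) = 32.8024
d((12, -4), (-2, 18)) = 26.0768
d((12, -4), (26, 6)) = 17.2047
d((12, -4), (7, -24)) = 20.6155
d((12, -4), (29, -20)) = 23.3452
d((-8, -30), (-2, 18)) = 48.3735
d((-8, -30), (26, 6)) = 49.5177
d((-8, -30), (7, -24)) = 16.1555
d((-8, -30), (29, -20)) = 38.3275
d((-2, 18), (26, 6)) = 30.4631
d((-2, 18), (7, -24)) = 42.9535
d((-2, 18), (29, -20)) = 49.0408
d((26, 6), (7, -24)) = 35.5106
d((26, 6), (29, -20)) = 26.1725
d((7, -24), (29, -20)) = 22.3607

Closest pair: (27, -25) and (29, -20) with distance 5.3852

The closest pair is (27, -25) and (29, -20) with Euclidean distance 5.3852. For 10 points, brute-force pairwise comparison is shown above. For large n, the divide-and-conquer algorithm (sort by x, recurse on halves, check the dividing strip) achieves O(n log n).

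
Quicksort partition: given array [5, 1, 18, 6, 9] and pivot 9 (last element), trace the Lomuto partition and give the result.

Lomuto partition with pivot = 9:

Initial array: [5, 1, 18, 6, 9]

arr[0]=5 <= 9: swap with position 0, array becomes [5, 1, 18, 6, 9]
arr[1]=1 <= 9: swap with position 1, array becomes [5, 1, 18, 6, 9]
arr[2]=18 > 9: no swap
arr[3]=6 <= 9: swap with position 2, array becomes [5, 1, 6, 18, 9]

Place pivot at position 3: [5, 1, 6, 9, 18]
Pivot position: 3

After partitioning with pivot 9, the array becomes [5, 1, 6, 9, 18]. The pivot is placed at index 3. All elements to the left of the pivot are <= 9, and all elements to the right are > 9.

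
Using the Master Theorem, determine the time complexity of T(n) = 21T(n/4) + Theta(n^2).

Master Theorem for T(n) = 21T(n/4) + O(n^2):

a = 21, b = 4, c = 2
log_b(a) = log_4(21) = 2.1962

Case 1: c = 2 < log_4(21) = 2.1962
T(n) = O(n^(log_4 21))

For T(n) = 21T(n/4) + O(n^2): log_4(21) = 2.1962. This is Case 1 of the Master Theorem (c < log_b(a), work dominated by leaves), giving O(n^(log_4 21)).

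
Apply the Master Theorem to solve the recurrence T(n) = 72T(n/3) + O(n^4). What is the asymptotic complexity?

Master Theorem for T(n) = 72T(n/3) + O(n^4):

a = 72, b = 3, c = 4
log_b(a) = log_3(72) = 3.8928

Case 3: c = 4 > log_3(72) = 3.8928
T(n) = O(n^4) = O(n^4)

For T(n) = 72T(n/3) + O(n^4): log_3(72) = 3.8928. This is Case 3 of the Master Theorem (c > log_b(a), work dominated by root), giving O(n^4).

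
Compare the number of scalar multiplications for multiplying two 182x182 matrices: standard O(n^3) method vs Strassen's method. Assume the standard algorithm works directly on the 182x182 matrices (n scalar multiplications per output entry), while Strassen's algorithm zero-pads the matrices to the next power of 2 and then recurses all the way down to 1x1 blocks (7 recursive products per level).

Matrix multiplication for 182x182 matrices:

Strassen's algorithm requires power-of-2 dimensions. Pad 182x182 to 256x256 (next power of 2).

Standard algorithm: 182^3 = 6028568 multiplications
Strassen's algorithm: 7^(log2(256)) = 7^8 = 5764801 multiplications
Savings: 6028568 - 5764801 = 263767 multiplications

Standard: 6028568 multiplications (182^3). Strassen: 5764801 multiplications (7^8, after padding to 256x256). Strassen reduces 8 recursive multiplications to 7 at each level.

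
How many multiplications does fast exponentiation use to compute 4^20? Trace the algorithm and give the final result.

Computing 4^20 by squaring (build up from 4^1; each line after the first costs one multiplication):

4^1 = 4
4^2 = (4^1)^2 = 4^2 = 16
4^4 = (4^2)^2 = 16^2 = 256
4^5 = 4 * 4^4 = 4 * 256 = 1024
4^10 = (4^5)^2 = 1024^2 = 1048576
4^20 = (4^10)^2 = 1048576^2 = 1099511627776

Result: 1099511627776
Multiplications needed: 5 (5 lines after 4^1)

4^20 = 1099511627776. Using exponentiation by squaring, this requires 5 multiplications. The key idea: if the exponent is even, square the half-power; if odd, multiply by the base once.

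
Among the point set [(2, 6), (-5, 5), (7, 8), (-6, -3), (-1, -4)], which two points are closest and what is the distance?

Computing all pairwise distances among 5 points:

d((2, 6), (-5, 5)) = 7.0711
d((2, 6), (7, 8)) = 5.3852
d((2, 6), (-6, -3)) = 12.0416
d((2, 6), (-1, -4)) = 10.4403
d((-5, 5), (7, 8)) = 12.3693
d((-5, 5), (-6, -3)) = 8.0623
d((-5, 5), (-1, -4)) = 9.8489
d((7, 8), (-6, -3)) = 17.0294
d((7, 8), (-1, -4)) = 14.4222
d((-6, -3), (-1, -4)) = 5.099 <-- minimum

Closest pair: (-6, -3) and (-1, -4) with distance 5.099

The closest pair is (-6, -3) and (-1, -4) with Euclidean distance 5.099. For 5 points, brute-force pairwise comparison is shown above. For large n, the divide-and-conquer algorithm (sort by x, recurse on halves, check the dividing strip) achieves O(n log n).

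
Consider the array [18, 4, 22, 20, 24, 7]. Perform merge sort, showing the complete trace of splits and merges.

Merge sort trace:

Split: [18, 4, 22, 20, 24, 7] -> [18, 4, 22] and [20, 24, 7]
  Split: [18, 4, 22] -> [18] and [4, 22]
    Split: [4, 22] -> [4] and [22]
    Merge: [4] + [22] -> [4, 22]
  Merge: [18] + [4, 22] -> [4, 18, 22]
  Split: [20, 24, 7] -> [20] and [24, 7]
    Split: [24, 7] -> [24] and [7]
    Merge: [24] + [7] -> [7, 24]
  Merge: [20] + [7, 24] -> [7, 20, 24]
Merge: [4, 18, 22] + [7, 20, 24] -> [4, 7, 18, 20, 22, 24]

Final sorted array: [4, 7, 18, 20, 22, 24]

The merge sort proceeds by recursively splitting the array and merging sorted halves.
After all merges, the sorted array is [4, 7, 18, 20, 22, 24].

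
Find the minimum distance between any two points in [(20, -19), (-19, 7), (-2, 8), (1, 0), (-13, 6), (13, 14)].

Computing all pairwise distances among 6 points:

d((20, -19), (-19, 7)) = 46.8722
d((20, -19), (-2, 8)) = 34.8281
d((20, -19), (1, 0)) = 26.8701
d((20, -19), (-13, 6)) = 41.4005
d((20, -19), (13, 14)) = 33.7343
d((-19, 7), (-2, 8)) = 17.0294
d((-19, 7), (1, 0)) = 21.1896
d((-19, 7), (-13, 6)) = 6.0828 <-- minimum
d((-19, 7), (13, 14)) = 32.7567
d((-2, 8), (1, 0)) = 8.544
d((-2, 8), (-13, 6)) = 11.1803
d((-2, 8), (13, 14)) = 16.1555
d((1, 0), (-13, 6)) = 15.2315
d((1, 0), (13, 14)) = 18.4391
d((-13, 6), (13, 14)) = 27.2029

Closest pair: (-19, 7) and (-13, 6) with distance 6.0828

The closest pair is (-19, 7) and (-13, 6) with Euclidean distance 6.0828. For 6 points, brute-force pairwise comparison is shown above. For large n, the divide-and-conquer algorithm (sort by x, recurse on halves, check the dividing strip) achieves O(n log n).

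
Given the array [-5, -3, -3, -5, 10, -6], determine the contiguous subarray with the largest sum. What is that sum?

Using Kadane's algorithm on [-5, -3, -3, -5, 10, -6]:

Scanning through the array:
Position 1 (value -3): max_ending_here = -3, max_so_far = -3
Position 2 (value -3): max_ending_here = -3, max_so_far = -3
Position 3 (value -5): max_ending_here = -5, max_so_far = -3
Position 4 (value 10): max_ending_here = 10, max_so_far = 10
Position 5 (value -6): max_ending_here = 4, max_so_far = 10

Maximum subarray: [10]
Maximum sum: 10

The maximum subarray is [10] with sum 10. This subarray runs from index 4 to index 4.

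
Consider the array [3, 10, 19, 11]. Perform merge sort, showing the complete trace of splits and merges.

Merge sort trace:

Split: [3, 10, 19, 11] -> [3, 10] and [19, 11]
  Split: [3, 10] -> [3] and [10]
  Merge: [3] + [10] -> [3, 10]
  Split: [19, 11] -> [19] and [11]
  Merge: [19] + [11] -> [11, 19]
Merge: [3, 10] + [11, 19] -> [3, 10, 11, 19]

Final sorted array: [3, 10, 11, 19]

The merge sort proceeds by recursively splitting the array and merging sorted halves.
After all merges, the sorted array is [3, 10, 11, 19].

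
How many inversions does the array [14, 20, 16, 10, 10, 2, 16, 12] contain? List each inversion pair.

Finding inversions in [14, 20, 16, 10, 10, 2, 16, 12]:

(0, 3): arr[0]=14 > arr[3]=10
(0, 4): arr[0]=14 > arr[4]=10
(0, 5): arr[0]=14 > arr[5]=2
(0, 7): arr[0]=14 > arr[7]=12
(1, 2): arr[1]=20 > arr[2]=16
(1, 3): arr[1]=20 > arr[3]=10
(1, 4): arr[1]=20 > arr[4]=10
(1, 5): arr[1]=20 > arr[5]=2
(1, 6): arr[1]=20 > arr[6]=16
(1, 7): arr[1]=20 > arr[7]=12
(2, 3): arr[2]=16 > arr[3]=10
(2, 4): arr[2]=16 > arr[4]=10
(2, 5): arr[2]=16 > arr[5]=2
(2, 7): arr[2]=16 > arr[7]=12
(3, 5): arr[3]=10 > arr[5]=2
(4, 5): arr[4]=10 > arr[5]=2
(6, 7): arr[6]=16 > arr[7]=12

Total inversions: 17

The array has 17 inversion(s): (0,3), (0,4), (0,5), (0,7), (1,2), (1,3), (1,4), (1,5), (1,6), (1,7), (2,3), (2,4), (2,5), (2,7), (3,5), (4,5), (6,7). Each pair (i,j) satisfies i < j and arr[i] > arr[j].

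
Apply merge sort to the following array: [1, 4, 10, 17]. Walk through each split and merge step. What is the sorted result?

Merge sort trace:

Split: [1, 4, 10, 17] -> [1, 4] and [10, 17]
  Split: [1, 4] -> [1] and [4]
  Merge: [1] + [4] -> [1, 4]
  Split: [10, 17] -> [10] and [17]
  Merge: [10] + [17] -> [10, 17]
Merge: [1, 4] + [10, 17] -> [1, 4, 10, 17]

Final sorted array: [1, 4, 10, 17]

The merge sort proceeds by recursively splitting the array and merging sorted halves.
After all merges, the sorted array is [1, 4, 10, 17].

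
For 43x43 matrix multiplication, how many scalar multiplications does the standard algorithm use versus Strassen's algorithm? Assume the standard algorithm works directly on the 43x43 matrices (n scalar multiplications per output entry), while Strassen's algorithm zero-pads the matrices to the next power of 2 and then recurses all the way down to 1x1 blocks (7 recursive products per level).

Matrix multiplication for 43x43 matrices:

Strassen's algorithm requires power-of-2 dimensions. Pad 43x43 to 64x64 (next power of 2).

Standard algorithm: 43^3 = 79507 multiplications
Strassen's algorithm: 7^(log2(64)) = 7^6 = 117649 multiplications
Difference: 79507 - 117649 = -38142 (Strassen uses MORE here due to padding overhead — for small or just-over-power-of-2 n, padding can outweigh the per-level savings)

Standard: 79507 multiplications (43^3). Strassen: 117649 multiplications (7^6, after padding to 64x64). Strassen reduces 8 recursive multiplications to 7 at each level.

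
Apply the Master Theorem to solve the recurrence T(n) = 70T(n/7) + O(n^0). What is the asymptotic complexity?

Master Theorem for T(n) = 70T(n/7) + O(n^0):

a = 70, b = 7, c = 0
log_b(a) = log_7(70) = 2.1833

Case 1: c = 0 < log_7(70) = 2.1833
T(n) = O(n^(log_7 70))

For T(n) = 70T(n/7) + O(n^0): log_7(70) = 2.1833. This is Case 1 of the Master Theorem (c < log_b(a), work dominated by leaves), giving O(n^(log_7 70)).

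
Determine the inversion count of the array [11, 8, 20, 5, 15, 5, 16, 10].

Finding inversions in [11, 8, 20, 5, 15, 5, 16, 10]:

(0, 1): arr[0]=11 > arr[1]=8
(0, 3): arr[0]=11 > arr[3]=5
(0, 5): arr[0]=11 > arr[5]=5
(0, 7): arr[0]=11 > arr[7]=10
(1, 3): arr[1]=8 > arr[3]=5
(1, 5): arr[1]=8 > arr[5]=5
(2, 3): arr[2]=20 > arr[3]=5
(2, 4): arr[2]=20 > arr[4]=15
(2, 5): arr[2]=20 > arr[5]=5
(2, 6): arr[2]=20 > arr[6]=16
(2, 7): arr[2]=20 > arr[7]=10
(4, 5): arr[4]=15 > arr[5]=5
(4, 7): arr[4]=15 > arr[7]=10
(6, 7): arr[6]=16 > arr[7]=10

Total inversions: 14

The array has 14 inversion(s): (0,1), (0,3), (0,5), (0,7), (1,3), (1,5), (2,3), (2,4), (2,5), (2,6), (2,7), (4,5), (4,7), (6,7). Each pair (i,j) satisfies i < j and arr[i] > arr[j].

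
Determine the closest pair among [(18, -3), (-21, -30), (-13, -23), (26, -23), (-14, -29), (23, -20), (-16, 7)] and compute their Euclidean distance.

Computing all pairwise distances among 7 points:

d((18, -3), (-21, -30)) = 47.4342
d((18, -3), (-13, -23)) = 36.8917
d((18, -3), (26, -23)) = 21.5407
d((18, -3), (-14, -29)) = 41.2311
d((18, -3), (23, -20)) = 17.72
d((18, -3), (-16, 7)) = 35.4401
d((-21, -30), (-13, -23)) = 10.6301
d((-21, -30), (26, -23)) = 47.5184
d((-21, -30), (-14, -29)) = 7.0711
d((-21, -30), (23, -20)) = 45.1221
d((-21, -30), (-16, 7)) = 37.3363
d((-13, -23), (26, -23)) = 39.0
d((-13, -23), (-14, -29)) = 6.0828
d((-13, -23), (23, -20)) = 36.1248
d((-13, -23), (-16, 7)) = 30.1496
d((26, -23), (-14, -29)) = 40.4475
d((26, -23), (23, -20)) = 4.2426 <-- minimum
d((26, -23), (-16, 7)) = 51.614
d((-14, -29), (23, -20)) = 38.0789
d((-14, -29), (-16, 7)) = 36.0555
d((23, -20), (-16, 7)) = 47.4342

Closest pair: (26, -23) and (23, -20) with distance 4.2426

The closest pair is (26, -23) and (23, -20) with Euclidean distance 4.2426. For 7 points, brute-force pairwise comparison is shown above. For large n, the divide-and-conquer algorithm (sort by x, recurse on halves, check the dividing strip) achieves O(n log n).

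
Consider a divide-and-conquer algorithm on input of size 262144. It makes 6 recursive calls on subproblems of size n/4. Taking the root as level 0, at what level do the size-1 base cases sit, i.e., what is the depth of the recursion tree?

For divide and conquer with division factor 4:

Problem sizes at each level:
Level 0: 262144
Level 1: 65536
Level 2: 16384
Level 3: 4096
Level 4: 1024
Level 5: 256
Level 6: 64
Level 7: 16
Level 8: 4
Level 9: 1

The root is level 0 and the size-1 base case is level 9 (the tree spans levels 0 through 9, i.e. 10 levels counting the root), so the depth is the number of divisions: log_4(262144) = 9

The recursion tree depth is log_4(262144) = 9. At each level, the problem size is divided by 4, so it takes 9 divisions to reduce to a base case of size 1. The algorithm makes 6 recursive calls at each level.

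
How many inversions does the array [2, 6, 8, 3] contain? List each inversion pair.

Finding inversions in [2, 6, 8, 3]:

(1, 3): arr[1]=6 > arr[3]=3
(2, 3): arr[2]=8 > arr[3]=3

Total inversions: 2

The array has 2 inversion(s): (1,3), (2,3). Each pair (i,j) satisfies i < j and arr[i] > arr[j].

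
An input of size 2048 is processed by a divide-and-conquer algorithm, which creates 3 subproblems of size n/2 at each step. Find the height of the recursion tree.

For divide and conquer with division factor 2:

Problem sizes at each level:
Level 0: 2048
Level 1: 1024
Level 2: 512
Level 3: 256
Level 4: 128
Level 5: 64
Level 6: 32
Level 7: 16
Level 8: 8
Level 9: 4
Level 10: 2
Level 11: 1

The root is level 0 and the size-1 base case is level 11 (the tree spans levels 0 through 11, i.e. 12 levels counting the root), so the depth is the number of divisions: log_2(2048) = 11

The recursion tree depth is log_2(2048) = 11. At each level, the problem size is divided by 2, so it takes 11 divisions to reduce to a base case of size 1. The algorithm makes 3 recursive calls at each level.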